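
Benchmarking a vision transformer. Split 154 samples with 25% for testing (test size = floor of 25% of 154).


Test = ⌊154·25/100⌋ = 38
Train = 154 - 38 = 116

Train: 116, Test: 38


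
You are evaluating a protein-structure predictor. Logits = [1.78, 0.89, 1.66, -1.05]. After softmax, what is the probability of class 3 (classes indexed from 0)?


Exponentials: e^1.78=5.9299, e^0.89=2.4351, e^1.66=5.2593, e^-1.05=0.3499
Sum = 13.9742
Softmax = [0.4243, 0.1743, 0.3764, 0.025]
p[3] = 0.3499/13.9742 = 0.025

0.025


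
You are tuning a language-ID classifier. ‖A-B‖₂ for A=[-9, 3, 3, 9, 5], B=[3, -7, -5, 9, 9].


d = √((-9-3)² + (3+ 7)² + (3+ 5)² + (9-9)² + (5-9)²)
  = √(144 + 100 + 64 + 0 + 16)
  = √324 = 18.0

18.0


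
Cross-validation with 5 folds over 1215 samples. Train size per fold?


Fold size = 1215/5 = 243
Training per fold = 1215 - 243 = 972

972


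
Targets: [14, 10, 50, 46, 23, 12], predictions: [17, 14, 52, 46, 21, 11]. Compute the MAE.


Absolute errors: |14-17|=3, |10-14|=4, |50-52|=2, |46-46|=0, |23-21|=2, |12-11|=1
Sum = 12
MAE = 12/6 = 2

2


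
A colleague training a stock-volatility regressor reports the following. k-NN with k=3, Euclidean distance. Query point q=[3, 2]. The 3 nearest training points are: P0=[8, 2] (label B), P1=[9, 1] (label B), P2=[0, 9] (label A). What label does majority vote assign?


d(q,P0) = 5.0  (label B)
d(q,P1) = 6.0828  (label B)
d(q,P2) = 7.6158  (label A)
Votes: A=1, B=2
Majority → B

B


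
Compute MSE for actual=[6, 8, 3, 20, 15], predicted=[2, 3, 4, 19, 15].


Squared errors: (6-2)²=16, (8-3)²=25, (3-4)²=1, (20-19)²=1, (15-15)²=0
Sum = 43
MSE = 43/5 = 43/5

43/5


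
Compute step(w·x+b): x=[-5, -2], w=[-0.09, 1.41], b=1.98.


z = (-5)·(-0.09) + (-2)·(1.41) + 1.98
  = -0.39
step(z) = 0 (z<0)

0


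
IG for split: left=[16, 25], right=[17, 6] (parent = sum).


Parent = [33, 31], H_parent = 0.9993
H_left = 0.965 (n=41), H_right = 0.8281 (n=23)
H_children = (41/64)·0.965 + (23/64)·0.8281 = 0.9158
IG = 0.9993 - 0.9158 = 0.0835

0.0835


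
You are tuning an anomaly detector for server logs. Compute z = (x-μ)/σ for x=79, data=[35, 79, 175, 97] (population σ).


μ = 96.5, σ = 50.6236
z = (79 - 96.5)/50.6236 = -0.3457

-0.3457


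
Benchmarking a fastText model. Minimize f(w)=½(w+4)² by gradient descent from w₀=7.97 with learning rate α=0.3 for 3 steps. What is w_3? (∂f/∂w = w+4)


step 1: grad = 7.97+4 = 11.97; w = 7.97 - 0.3·(11.97) = 4.379
step 2: grad = 4.379+4 = 8.379; w = 4.379 - 0.3·(8.379) = 1.8653
step 3: grad = 1.8653+4 = 5.8653; w = 1.8653 - 0.3·(5.8653) = 0.10571

0.10571


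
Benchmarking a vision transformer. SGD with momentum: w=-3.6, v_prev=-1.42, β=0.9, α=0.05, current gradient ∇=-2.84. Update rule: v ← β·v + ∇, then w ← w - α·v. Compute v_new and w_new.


v_new = 0.9·-1.42 - 2.84 = -1.278 - 2.84 = -4.118
w_new = -3.6 - 0.05·-4.118 = -3.6 + 0.2059 = -3.3941

v_new=-4.118, w_new=-3.3941


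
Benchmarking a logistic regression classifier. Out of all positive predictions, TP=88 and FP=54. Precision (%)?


Precision = TP/(TP+FP)
= 88/(88+54)
= 88/142 = 61.97%

61.97%


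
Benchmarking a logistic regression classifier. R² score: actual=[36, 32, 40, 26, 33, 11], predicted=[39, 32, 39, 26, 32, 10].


ȳ = 29.6667
SS_res = Σ(y-ŷ)² = 12
SS_tot = Σ(y-ȳ)² = 525.33
R² = 1 - SS_res/SS_tot = 1 - 0.0228 = 0.9772

0.9772


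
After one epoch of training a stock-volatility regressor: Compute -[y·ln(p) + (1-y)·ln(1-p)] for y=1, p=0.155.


BCE = -[y·ln(p) + (1-y)·ln(1-p)]
= -1·ln(0.155) - 0
= -ln(0.155) = 1.8643

1.8643


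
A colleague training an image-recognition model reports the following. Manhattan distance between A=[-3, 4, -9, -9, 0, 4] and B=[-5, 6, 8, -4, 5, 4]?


d = |-3+ 5| + |4-6| + |-9-8| + |-9+ 4| + |0-5| + |4-4|
  = 2 + 2 + 17 + 5 + 5 + 0
  = 31

31


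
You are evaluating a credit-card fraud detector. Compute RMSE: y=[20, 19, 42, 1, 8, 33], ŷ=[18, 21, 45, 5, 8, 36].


MSE = 42/6 = 7
RMSE = √(42/6) = 2.6458

2.6458


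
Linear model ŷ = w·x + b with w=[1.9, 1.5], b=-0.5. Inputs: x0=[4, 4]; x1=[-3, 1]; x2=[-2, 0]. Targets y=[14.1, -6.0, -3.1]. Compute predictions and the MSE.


ŷ0 = (1.9)·(4) + (1.5)·(4) - 0.5 = 13.1
ŷ1 = (1.9)·(-3) + (1.5)·(1) - 0.5 = -4.7
ŷ2 = (1.9)·(-2) + (1.5)·(0) - 0.5 = -4.3
errors² = [1.0, 1.69, 1.44]
MSE = 4.1300/3 = 1.3767

1.3767


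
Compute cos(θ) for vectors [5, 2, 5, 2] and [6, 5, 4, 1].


A·B = 5·6 + 2·5 + 5·4 + 2·1 = 62
‖A‖ = √58 = 7.6158, ‖B‖ = √78 = 8.8318
cos = 62/(√58·√78) = 62/√4524 = 0.9218

0.9218


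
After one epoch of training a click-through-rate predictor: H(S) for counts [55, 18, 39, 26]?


Probabilities: [55/138, 18/138, 39/138, 26/138] ≈ [0.3986, 0.1304, 0.2826, 0.1884]
H = -((55/138)·log₂(55/138) + (18/138)·log₂(18/138) + (39/138)·log₂(39/138) + (26/138)·log₂(26/138))
  = 1.8812 bits

1.8812 bits


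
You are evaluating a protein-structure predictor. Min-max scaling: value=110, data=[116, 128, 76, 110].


min=76, max=128
(110-76)/(128-76) = 34/52 = 0.6538

0.6538


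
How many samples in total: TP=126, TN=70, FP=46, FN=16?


Total = TP + TN + FP + FN
= 126 + 70 + 46 + 16
= 258
(Predicted positive: 172, predicted negative: 86)

258


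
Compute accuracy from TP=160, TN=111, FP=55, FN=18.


Accuracy = (TP+TN)/(TP+TN+FP+FN)
= (160+111)/(344)
= 271/344 = 78.78%

78.78%


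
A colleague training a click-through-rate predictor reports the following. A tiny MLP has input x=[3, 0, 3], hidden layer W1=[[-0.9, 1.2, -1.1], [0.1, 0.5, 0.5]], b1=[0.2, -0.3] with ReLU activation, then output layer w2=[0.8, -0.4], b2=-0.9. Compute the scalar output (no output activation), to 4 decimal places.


z1[0] = (-0.9)·(3) + (1.2)·(0) + (-1.1)·(3) + 0.2 = -5.8
z1[1] = (0.1)·(3) + (0.5)·(0) + (0.5)·(3) - 0.3 = 1.5
h = ReLU(z1) = [0.0, 1.5]
output = (0.8)·(0.0) + (-0.4)·(1.5) - 0.9 = -1.5

-1.5


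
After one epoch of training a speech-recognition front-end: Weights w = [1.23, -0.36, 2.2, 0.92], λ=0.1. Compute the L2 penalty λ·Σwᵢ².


‖w‖₂² = (1.23)² + (-0.36)² + (2.2)² + (0.92)²
     = 1.5129 + 0.1296 + 4.84 + 0.8464
     = 7.3289
λ·‖w‖₂² = 0.1·7.3289 = 0.73289

0.73289


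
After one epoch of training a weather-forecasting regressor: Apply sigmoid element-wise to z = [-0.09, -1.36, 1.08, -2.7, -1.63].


σ(-0.09) = 1/(1+e^0.09) = 0.4775
σ(-1.36) = 1/(1+e^1.36) = 0.2042
σ(1.08) = 1/(1+e^-1.08) = 0.7465
σ(-2.7) = 1/(1+e^2.7) = 0.063
σ(-1.63) = 1/(1+e^1.63) = 0.1638
result = [0.4775, 0.2042, 0.7465, 0.063, 0.1638]

[0.4775, 0.2042, 0.7465, 0.063, 0.1638]


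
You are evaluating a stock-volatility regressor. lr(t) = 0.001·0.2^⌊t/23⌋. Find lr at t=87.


n_drops = ⌊87/23⌋ = 3
lr = 0.001·0.2^3 = 0.001·0.008 = 0.000008

0.000008


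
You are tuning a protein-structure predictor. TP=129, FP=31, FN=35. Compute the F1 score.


Precision = 129/160 = 0.8063
Recall = 129/164 = 0.7866
F1 = 2·P·R/(P+R) = 2·TP/(2·TP+FP+FN) = 258/(258+31+35) = 258/324 = 0.7963

0.7963


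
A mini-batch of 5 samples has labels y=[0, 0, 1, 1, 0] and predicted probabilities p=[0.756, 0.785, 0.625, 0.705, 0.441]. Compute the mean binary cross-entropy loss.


L[0] = -ln(1-0.756) = -ln(0.244) = 1.4106
L[1] = -ln(1-0.785) = -ln(0.215) = 1.5371
L[2] = -ln(0.625) = 0.47
L[3] = -ln(0.705) = 0.3496
L[4] = -ln(1-0.441) = -ln(0.559) = 0.5816
mean = (1.4106 + 1.5371 + 0.47 + 0.3496 + 0.5816)/5 = 0.8698

0.8698


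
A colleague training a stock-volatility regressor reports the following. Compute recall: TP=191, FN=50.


Recall = TP/(TP+FN)
= 191/(191+50)
= 191/241 = 79.25%

79.25%


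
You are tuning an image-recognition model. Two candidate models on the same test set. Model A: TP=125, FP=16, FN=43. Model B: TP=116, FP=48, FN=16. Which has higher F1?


Model A: P=125/141=0.8865, R=125/168=0.744, F1=2PR/(P+R)=2TP/(2TP+FP+FN)=250/309=0.8091
Model B: P=116/164=0.7073, R=116/132=0.8788, F1=2PR/(P+R)=2TP/(2TP+FP+FN)=232/296=0.7838
0.8091 > 0.7838 → Model A

Model A


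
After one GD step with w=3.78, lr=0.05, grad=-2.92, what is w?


w_new = w - α·∇
= 3.78 - 0.05·-2.92
= 3.78 + 0.146
= 3.926

3.926


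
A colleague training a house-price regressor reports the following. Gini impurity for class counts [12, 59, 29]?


Probabilities: [12/100, 59/100, 29/100] ≈ [0.12, 0.59, 0.29]
Σpᵢ² = (144 + 3481 + 841)/100² = 4466/10000
Gini = 1 - Σpᵢ² = 1 - 4466/10000 = 0.5534

0.5534


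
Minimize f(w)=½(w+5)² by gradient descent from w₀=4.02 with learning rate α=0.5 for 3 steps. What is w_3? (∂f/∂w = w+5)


step 1: grad = 4.02+5 = 9.02; w = 4.02 - 0.5·(9.02) = -0.49
step 2: grad = -0.49+5 = 4.51; w = -0.49 - 0.5·(4.51) = -2.745
step 3: grad = -2.745+5 = 2.255; w = -2.745 - 0.5·(2.255) = -3.8725

-3.8725


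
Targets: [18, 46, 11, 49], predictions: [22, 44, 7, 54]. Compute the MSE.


Squared errors: (18-22)²=16, (46-44)²=4, (11-7)²=16, (49-54)²=25
Sum = 61
MSE = 61/4 = 61/4

61/4


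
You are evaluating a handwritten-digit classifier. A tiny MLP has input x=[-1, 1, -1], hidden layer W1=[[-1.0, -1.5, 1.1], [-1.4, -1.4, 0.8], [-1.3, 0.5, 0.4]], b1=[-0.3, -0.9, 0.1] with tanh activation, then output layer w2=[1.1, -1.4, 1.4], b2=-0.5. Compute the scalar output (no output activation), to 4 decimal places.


z1[0] = (-1.0)·(-1) + (-1.5)·(1) + (1.1)·(-1) - 0.3 = -1.9
z1[1] = (-1.4)·(-1) + (-1.4)·(1) + (0.8)·(-1) - 0.9 = -1.7
z1[2] = (-1.3)·(-1) + (0.5)·(1) + (0.4)·(-1) + 0.1 = 1.5
h = tanh(z1) = [-0.9562, -0.9354, 0.9051]
output = (1.1)·(-0.9562) + (-1.4)·(-0.9354) + (1.4)·(0.9051) - 0.5 = 1.0249

1.0249


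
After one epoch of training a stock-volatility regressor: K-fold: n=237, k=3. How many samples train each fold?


Fold size = 237/3 = 79
Training per fold = 237 - 79 = 158

158


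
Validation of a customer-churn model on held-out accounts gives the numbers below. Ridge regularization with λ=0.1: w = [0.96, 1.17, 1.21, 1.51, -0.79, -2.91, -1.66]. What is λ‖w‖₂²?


‖w‖₂² = (0.96)² + (1.17)² + (1.21)² + (1.51)² + (-0.79)² + (-2.91)² + (-1.66)²
     = 0.9216 + 1.3689 + 1.4641 + 2.2801 + 0.6241 + 8.4681 + 2.7556
     = 17.8825
λ·‖w‖₂² = 0.1·17.8825 = 1.78825

1.78825


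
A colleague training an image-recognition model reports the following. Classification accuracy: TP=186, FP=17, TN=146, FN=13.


Accuracy = (TP+TN)/(TP+TN+FP+FN)
= (186+146)/(362)
= 332/362 = 91.71%

91.71%


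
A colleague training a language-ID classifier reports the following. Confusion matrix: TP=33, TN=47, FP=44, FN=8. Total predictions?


Total = TP + TN + FP + FN
= 33 + 47 + 44 + 8
= 132
(Predicted positive: 77, predicted negative: 55)

132


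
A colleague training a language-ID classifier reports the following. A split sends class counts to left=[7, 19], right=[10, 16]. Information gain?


Parent = [17, 35], H_parent = 0.9118
H_left = 0.8404 (n=26), H_right = 0.9612 (n=26)
H_children = (26/52)·0.8404 + (26/52)·0.9612 = 0.9008
IG = 0.9118 - 0.9008 = 0.011

0.011


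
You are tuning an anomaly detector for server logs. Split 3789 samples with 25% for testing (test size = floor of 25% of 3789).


Test = ⌊3789·25/100⌋ = 947
Train = 3789 - 947 = 2842

Train: 2842, Test: 947


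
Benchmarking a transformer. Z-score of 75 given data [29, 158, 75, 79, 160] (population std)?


μ = 100.2, σ = 51.1289
z = (75 - 100.2)/51.1289 = -0.4929

-0.4929


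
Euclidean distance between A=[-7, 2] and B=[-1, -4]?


d = √((-7+ 1)² + (2+ 4)²)
  = √(36 + 36)
  = √72 = 8.4853

8.4853


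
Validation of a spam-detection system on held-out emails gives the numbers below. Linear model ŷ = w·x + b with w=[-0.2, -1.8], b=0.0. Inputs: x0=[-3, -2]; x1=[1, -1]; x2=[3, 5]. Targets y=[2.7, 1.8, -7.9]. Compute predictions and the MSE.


ŷ0 = (-0.2)·(-3) + (-1.8)·(-2) + 0.0 = 4.2
ŷ1 = (-0.2)·(1) + (-1.8)·(-1) + 0.0 = 1.6
ŷ2 = (-0.2)·(3) + (-1.8)·(5) + 0.0 = -9.6
errors² = [2.25, 0.04, 2.89]
MSE = 5.1800/3 = 1.7267

1.7267


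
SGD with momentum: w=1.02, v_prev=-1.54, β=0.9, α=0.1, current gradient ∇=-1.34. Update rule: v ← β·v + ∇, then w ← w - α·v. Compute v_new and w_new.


v_new = 0.9·-1.54 - 1.34 = -1.386 - 1.34 = -2.726
w_new = 1.02 - 0.1·-2.726 = 1.02 + 0.2726 = 1.2926

v_new=-2.726, w_new=1.2926


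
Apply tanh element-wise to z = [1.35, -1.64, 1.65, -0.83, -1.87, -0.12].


tanh(1.35) = 0.8741
tanh(-1.64) = -0.9275
tanh(1.65) = 0.9289
tanh(-0.83) = -0.6805
tanh(-1.87) = -0.9536
tanh(-0.12) = -0.1194
result = [0.8741, -0.9275, 0.9289, -0.6805, -0.9536, -0.1194]

[0.8741, -0.9275, 0.9289, -0.6805, -0.9536, -0.1194]


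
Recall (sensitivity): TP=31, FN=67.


Recall = TP/(TP+FN)
= 31/(31+67)
= 31/98 = 31.63%

31.63%


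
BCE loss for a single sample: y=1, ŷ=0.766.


BCE = -[y·ln(p) + (1-y)·ln(1-p)]
= -1·ln(0.766) - 0
= -ln(0.766) = 0.2666

0.2666


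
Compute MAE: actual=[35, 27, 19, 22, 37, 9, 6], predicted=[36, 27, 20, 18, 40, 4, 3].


Absolute errors: |35-36|=1, |27-27|=0, |19-20|=1, |22-18|=4, |37-40|=3, |9-4|=5, |6-3|=3
Sum = 17
MAE = 17/7 = 17/7

17/7


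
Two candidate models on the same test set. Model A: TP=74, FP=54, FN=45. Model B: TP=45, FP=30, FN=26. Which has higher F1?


Model A: P=74/128=0.5781, R=74/119=0.6218, F1=2PR/(P+R)=2TP/(2TP+FP+FN)=148/247=0.5992
Model B: P=45/75=0.6, R=45/71=0.6338, F1=2PR/(P+R)=2TP/(2TP+FP+FN)=90/146=0.6164
0.5992 < 0.6164 → Model B

Model B


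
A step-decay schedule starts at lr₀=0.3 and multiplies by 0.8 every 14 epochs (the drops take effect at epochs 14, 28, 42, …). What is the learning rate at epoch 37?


n_drops = ⌊37/14⌋ = 2
lr = 0.3·0.8^2 = 0.3·0.64 = 0.192

0.192


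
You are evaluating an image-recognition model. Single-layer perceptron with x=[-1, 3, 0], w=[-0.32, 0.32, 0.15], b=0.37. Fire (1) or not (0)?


z = (-1)·(-0.32) + (3)·(0.32) + (0)·(0.15) + 0.37
  = 1.65
step(z) = 1 (z≥0)

1


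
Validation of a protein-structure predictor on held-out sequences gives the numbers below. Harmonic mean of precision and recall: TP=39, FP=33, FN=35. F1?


Precision = 39/72 = 0.5417
Recall = 39/74 = 0.527
F1 = 2·P·R/(P+R) = 2·TP/(2·TP+FP+FN) = 78/(78+33+35) = 78/146 = 0.5342

0.5342


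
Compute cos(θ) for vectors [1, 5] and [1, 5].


A·B = 1·1 + 5·5 = 26
‖A‖ = √26 = 5.099, ‖B‖ = √26 = 5.099
cos = 26/(√26·√26) = 26/√676 = 1.0

1.0


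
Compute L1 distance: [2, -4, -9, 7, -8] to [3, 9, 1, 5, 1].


d = |2-3| + |-4-9| + |-9-1| + |7-5| + |-8-1|
  = 1 + 13 + 10 + 2 + 9
  = 35

35


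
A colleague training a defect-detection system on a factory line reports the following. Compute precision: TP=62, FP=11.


Precision = TP/(TP+FP)
= 62/(62+11)
= 62/73 = 84.93%

84.93%


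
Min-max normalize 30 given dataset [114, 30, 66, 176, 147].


min=30, max=176
(30-30)/(176-30) = 0/146 = 0.0

0.0


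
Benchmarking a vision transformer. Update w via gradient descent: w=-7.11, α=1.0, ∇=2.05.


w_new = w - α·∇
= -7.11 - 1.0·2.05
= -7.11 - 2.05
= -9.16

-9.16


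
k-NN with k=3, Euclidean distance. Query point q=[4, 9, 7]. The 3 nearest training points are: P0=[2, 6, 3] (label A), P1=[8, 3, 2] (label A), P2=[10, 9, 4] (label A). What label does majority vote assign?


d(q,P0) = 5.3852  (label A)
d(q,P1) = 8.775  (label A)
d(q,P2) = 6.7082  (label A)
Votes: A=3, B=0
Majority → A

A


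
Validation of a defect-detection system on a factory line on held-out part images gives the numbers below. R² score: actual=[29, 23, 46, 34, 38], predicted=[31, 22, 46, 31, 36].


ȳ = 34
SS_res = Σ(y-ŷ)² = 18
SS_tot = Σ(y-ȳ)² = 306
R² = 1 - SS_res/SS_tot = 1 - 0.0588 = 0.9412

0.9412


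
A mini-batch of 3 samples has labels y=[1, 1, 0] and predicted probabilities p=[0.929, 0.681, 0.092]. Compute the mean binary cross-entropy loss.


L[0] = -ln(0.929) = 0.0736
L[1] = -ln(0.681) = 0.3842
L[2] = -ln(1-0.092) = -ln(0.908) = 0.0965
mean = (0.0736 + 0.3842 + 0.0965)/3 = 0.1848

0.1848


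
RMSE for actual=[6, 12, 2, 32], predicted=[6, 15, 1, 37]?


MSE = 35/4 = 8.75
RMSE = √(35/4) = 2.958

2.958


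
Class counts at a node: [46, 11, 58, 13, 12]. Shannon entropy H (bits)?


Probabilities: [46/140, 11/140, 58/140, 13/140, 12/140] ≈ [0.3286, 0.0786, 0.4143, 0.0929, 0.0857]
H = -((46/140)·log₂(46/140) + (11/140)·log₂(11/140) + (58/140)·log₂(58/140) + (13/140)·log₂(13/140) + (12/140)·log₂(12/140))
  = 1.9648 bits

1.9648 bits


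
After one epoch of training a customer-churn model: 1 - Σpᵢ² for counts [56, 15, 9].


Probabilities: [56/80, 15/80, 9/80] ≈ [0.7, 0.1875, 0.1125]
Σpᵢ² = (3136 + 225 + 81)/80² = 3442/6400
Gini = 1 - Σpᵢ² = 1 - 3442/6400 = 0.4622

0.4622


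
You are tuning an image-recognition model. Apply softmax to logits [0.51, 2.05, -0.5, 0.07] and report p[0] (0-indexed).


Exponentials: e^0.51=1.6653, e^2.05=7.7679, e^-0.5=0.6065, e^0.07=1.0725
Sum = 11.1122
Softmax = [0.1499, 0.699, 0.0546, 0.0965]
p[0] = 1.6653/11.1122 = 0.1499

0.1499


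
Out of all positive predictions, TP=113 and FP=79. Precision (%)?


Precision = TP/(TP+FP)
= 113/(113+79)
= 113/192 = 58.85%

58.85%


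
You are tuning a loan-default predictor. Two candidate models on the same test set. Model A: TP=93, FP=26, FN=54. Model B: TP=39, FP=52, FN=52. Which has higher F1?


Model A: P=93/119=0.7815, R=93/147=0.6327, F1=2PR/(P+R)=2TP/(2TP+FP+FN)=186/266=0.6992
Model B: P=39/91=0.4286, R=39/91=0.4286, F1=2PR/(P+R)=2TP/(2TP+FP+FN)=78/182=0.4286
0.6992 > 0.4286 → Model A

Model A


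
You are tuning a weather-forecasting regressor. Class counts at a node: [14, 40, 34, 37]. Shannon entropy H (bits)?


Probabilities: [14/125, 40/125, 34/125, 37/125] ≈ [0.112, 0.32, 0.272, 0.296]
H = -((14/125)·log₂(14/125) + (40/125)·log₂(40/125) + (34/125)·log₂(34/125) + (37/125)·log₂(37/125))
  = 1.9106 bits

1.9106 bits


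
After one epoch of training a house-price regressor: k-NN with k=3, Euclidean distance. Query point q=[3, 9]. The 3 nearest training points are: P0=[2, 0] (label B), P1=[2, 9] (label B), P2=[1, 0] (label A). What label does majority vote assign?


d(q,P0) = 9.0554  (label B)
d(q,P1) = 1.0  (label B)
d(q,P2) = 9.2195  (label A)
Votes: A=1, B=2
Majority → B

B


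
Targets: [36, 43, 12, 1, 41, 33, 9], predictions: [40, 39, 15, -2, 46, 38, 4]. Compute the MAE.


Absolute errors: |36-40|=4, |43-39|=4, |12-15|=3, |1+ 2|=3, |41-46|=5, |33-38|=5, |9-4|=5
Sum = 29
MAE = 29/7 = 29/7

29/7


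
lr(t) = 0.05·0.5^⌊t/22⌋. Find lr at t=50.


n_drops = ⌊50/22⌋ = 2
lr = 0.05·0.5^2 = 0.05·0.25 = 0.0125

0.0125


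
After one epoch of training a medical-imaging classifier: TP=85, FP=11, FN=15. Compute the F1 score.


Precision = 85/96 = 0.8854
Recall = 85/100 = 0.85
F1 = 2·P·R/(P+R) = 2·TP/(2·TP+FP+FN) = 170/(170+11+15) = 170/196 = 0.8673

0.8673


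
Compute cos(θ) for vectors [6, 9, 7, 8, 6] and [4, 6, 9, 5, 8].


A·B = 6·4 + 9·6 + 7·9 + 8·5 + 6·8 = 229
‖A‖ = √266 = 16.3095, ‖B‖ = √222 = 14.8997
cos = 229/(√266·√222) = 229/√59052 = 0.9424

0.9424


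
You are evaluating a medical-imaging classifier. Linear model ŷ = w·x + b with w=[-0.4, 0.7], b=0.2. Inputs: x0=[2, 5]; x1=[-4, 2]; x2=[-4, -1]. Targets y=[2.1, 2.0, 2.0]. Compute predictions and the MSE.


ŷ0 = (-0.4)·(2) + (0.7)·(5) + 0.2 = 2.9
ŷ1 = (-0.4)·(-4) + (0.7)·(2) + 0.2 = 3.2
ŷ2 = (-0.4)·(-4) + (0.7)·(-1) + 0.2 = 1.1
errors² = [0.64, 1.44, 0.81]
MSE = 2.8900/3 = 0.9633

0.9633


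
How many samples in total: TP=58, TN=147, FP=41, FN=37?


Total = TP + TN + FP + FN
= 58 + 147 + 41 + 37
= 283
(Predicted positive: 99, predicted negative: 184)

283


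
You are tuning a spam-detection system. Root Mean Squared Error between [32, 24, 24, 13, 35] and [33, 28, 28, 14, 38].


MSE = 43/5 = 8.6
RMSE = √(43/5) = 2.9326

2.9326


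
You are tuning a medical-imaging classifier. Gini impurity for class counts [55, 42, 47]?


Probabilities: [55/144, 42/144, 47/144] ≈ [0.3819, 0.2917, 0.3264]
Σpᵢ² = (3025 + 1764 + 2209)/144² = 6998/20736
Gini = 1 - Σpᵢ² = 1 - 6998/20736 = 0.6625

0.6625


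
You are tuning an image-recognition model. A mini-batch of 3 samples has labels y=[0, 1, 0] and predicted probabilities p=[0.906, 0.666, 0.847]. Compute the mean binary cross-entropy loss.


L[0] = -ln(1-0.906) = -ln(0.094) = 2.3645
L[1] = -ln(0.666) = 0.4065
L[2] = -ln(1-0.847) = -ln(0.153) = 1.8773
mean = (2.3645 + 0.4065 + 1.8773)/3 = 1.5494

1.5494


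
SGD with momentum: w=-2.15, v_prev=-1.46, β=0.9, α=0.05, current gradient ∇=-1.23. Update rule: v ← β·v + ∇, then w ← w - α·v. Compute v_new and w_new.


v_new = 0.9·-1.46 - 1.23 = -1.314 - 1.23 = -2.544
w_new = -2.15 - 0.05·-2.544 = -2.15 + 0.1272 = -2.0228

v_new=-2.544, w_new=-2.0228


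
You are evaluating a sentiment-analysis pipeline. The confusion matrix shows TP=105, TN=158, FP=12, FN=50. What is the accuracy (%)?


Accuracy = (TP+TN)/(TP+TN+FP+FN)
= (105+158)/(325)
= 263/325 = 80.92%

80.92%


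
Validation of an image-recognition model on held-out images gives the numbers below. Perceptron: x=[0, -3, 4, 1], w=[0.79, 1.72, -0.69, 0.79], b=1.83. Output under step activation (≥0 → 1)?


z = (0)·(0.79) + (-3)·(1.72) + (4)·(-0.69) + (1)·(0.79) + 1.83
  = -5.3
step(z) = 0 (z<0)

0


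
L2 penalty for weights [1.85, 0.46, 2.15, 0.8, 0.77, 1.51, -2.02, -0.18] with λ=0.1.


‖w‖₂² = (1.85)² + (0.46)² + (2.15)² + (0.8)² + (0.77)² + (1.51)² + (-2.02)² + (-0.18)²
     = 3.4225 + 0.2116 + 4.6225 + 0.64 + 0.5929 + 2.2801 + 4.0804 + 0.0324
     = 15.8824
λ·‖w‖₂² = 0.1·15.8824 = 1.58824

1.58824


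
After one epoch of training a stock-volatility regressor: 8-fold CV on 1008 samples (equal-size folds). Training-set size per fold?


Fold size = 1008/8 = 126
Training per fold = 1008 - 126 = 882

882


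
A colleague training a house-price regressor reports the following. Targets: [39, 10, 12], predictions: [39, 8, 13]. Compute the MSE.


Squared errors: (39-39)²=0, (10-8)²=4, (12-13)²=1
Sum = 5
MSE = 5/3 = 5/3

5/3


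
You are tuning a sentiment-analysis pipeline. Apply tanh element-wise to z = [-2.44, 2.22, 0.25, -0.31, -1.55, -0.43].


tanh(-2.44) = -0.9849
tanh(2.22) = 0.9767
tanh(0.25) = 0.2449
tanh(-0.31) = -0.3004
tanh(-1.55) = -0.9138
tanh(-0.43) = -0.4053
result = [-0.9849, 0.9767, 0.2449, -0.3004, -0.9138, -0.4053]

[-0.9849, 0.9767, 0.2449, -0.3004, -0.9138, -0.4053]


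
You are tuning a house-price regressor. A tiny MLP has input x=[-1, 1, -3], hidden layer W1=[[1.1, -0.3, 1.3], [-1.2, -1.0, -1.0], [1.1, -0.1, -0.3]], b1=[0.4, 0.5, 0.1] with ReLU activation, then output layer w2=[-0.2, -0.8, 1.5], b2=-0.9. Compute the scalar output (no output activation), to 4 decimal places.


z1[0] = (1.1)·(-1) + (-0.3)·(1) + (1.3)·(-3) + 0.4 = -4.9
z1[1] = (-1.2)·(-1) + (-1.0)·(1) + (-1.0)·(-3) + 0.5 = 3.7
z1[2] = (1.1)·(-1) + (-0.1)·(1) + (-0.3)·(-3) + 0.1 = -0.2
h = ReLU(z1) = [0.0, 3.7, 0.0]
output = (-0.2)·(0.0) + (-0.8)·(3.7) + (1.5)·(0.0) - 0.9 = -3.86

-3.86


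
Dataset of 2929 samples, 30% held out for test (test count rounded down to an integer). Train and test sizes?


Test = ⌊2929·30/100⌋ = 878
Train = 2929 - 878 = 2051

Train: 2051, Test: 878


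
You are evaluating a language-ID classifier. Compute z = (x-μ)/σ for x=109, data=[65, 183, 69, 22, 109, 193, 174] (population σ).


μ = 116.4286, σ = 62.6506
z = (109 - 116.4286)/62.6506 = -0.1186

-0.1186


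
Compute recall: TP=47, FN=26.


Recall = TP/(TP+FN)
= 47/(47+26)
= 47/73 = 64.38%

64.38%


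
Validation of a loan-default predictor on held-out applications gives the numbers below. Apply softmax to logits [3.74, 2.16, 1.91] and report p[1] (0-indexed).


Exponentials: e^3.74=42.098, e^2.16=8.6711, e^1.91=6.7531
Sum = 57.5222
Softmax = [0.7319, 0.1507, 0.1174]
p[1] = 8.6711/57.5222 = 0.1507

0.1507


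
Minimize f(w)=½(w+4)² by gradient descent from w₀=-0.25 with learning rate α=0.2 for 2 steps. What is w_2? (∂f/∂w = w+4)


step 1: grad = -0.25+4 = 3.75; w = -0.25 - 0.2·(3.75) = -1
step 2: grad = -1+4 = 3; w = -1 - 0.2·(3) = -1.6

-1.6


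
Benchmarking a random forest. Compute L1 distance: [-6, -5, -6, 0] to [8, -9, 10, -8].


d = |-6-8| + |-5+ 9| + |-6-10| + |0+ 8|
  = 14 + 4 + 16 + 8
  = 42

42


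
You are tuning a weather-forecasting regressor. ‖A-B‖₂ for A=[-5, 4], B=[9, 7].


d = √((-5-9)² + (4-7)²)
  = √(196 + 9)
  = √205 = 14.3178

14.3178


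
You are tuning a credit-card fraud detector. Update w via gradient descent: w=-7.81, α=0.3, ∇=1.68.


w_new = w - α·∇
= -7.81 - 0.3·1.68
= -7.81 - 0.504
= -8.314

-8.314


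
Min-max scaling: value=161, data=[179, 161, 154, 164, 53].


min=53, max=179
(161-53)/(179-53) = 108/126 = 0.8571

0.8571


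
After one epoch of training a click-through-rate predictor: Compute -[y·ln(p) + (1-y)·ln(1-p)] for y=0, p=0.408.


BCE = -[y·ln(p) + (1-y)·ln(1-p)]
= -0 - 1·ln(1-0.408)
= -ln(0.592) = 0.5242

0.5242


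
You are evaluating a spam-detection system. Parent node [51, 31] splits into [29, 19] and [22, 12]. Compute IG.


Parent = [51, 31], H_parent = 0.9567
H_left = 0.9685 (n=48), H_right = 0.9367 (n=34)
H_children = (48/82)·0.9685 + (34/82)·0.9367 = 0.9553
IG = 0.9567 - 0.9553 = 0.0014

0.0014


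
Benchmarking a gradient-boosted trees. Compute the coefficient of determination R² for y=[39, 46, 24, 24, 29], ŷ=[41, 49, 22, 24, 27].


ȳ = 32.4
SS_res = Σ(y-ŷ)² = 21
SS_tot = Σ(y-ȳ)² = 381.2
R² = 1 - SS_res/SS_tot = 1 - 0.0551 = 0.9449

0.9449


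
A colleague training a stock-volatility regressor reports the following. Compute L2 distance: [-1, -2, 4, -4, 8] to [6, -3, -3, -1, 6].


d = √((-1-6)² + (-2+ 3)² + (4+ 3)² + (-4+ 1)² + (8-6)²)
  = √(49 + 1 + 49 + 9 + 4)
  = √112 = 10.583

10.583


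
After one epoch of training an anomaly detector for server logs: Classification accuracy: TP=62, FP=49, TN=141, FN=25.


Accuracy = (TP+TN)/(TP+TN+FP+FN)
= (62+141)/(277)
= 203/277 = 73.29%

73.29%


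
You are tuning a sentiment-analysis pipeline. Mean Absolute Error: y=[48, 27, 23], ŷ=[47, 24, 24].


Absolute errors: |48-47|=1, |27-24|=3, |23-24|=1
Sum = 5
MAE = 5/3 = 5/3

5/3


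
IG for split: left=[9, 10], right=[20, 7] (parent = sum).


Parent = [29, 17], H_parent = 0.9503
H_left = 0.998 (n=19), H_right = 0.8256 (n=27)
H_children = (19/46)·0.998 + (27/46)·0.8256 = 0.8968
IG = 0.9503 - 0.8968 = 0.0535

0.0535


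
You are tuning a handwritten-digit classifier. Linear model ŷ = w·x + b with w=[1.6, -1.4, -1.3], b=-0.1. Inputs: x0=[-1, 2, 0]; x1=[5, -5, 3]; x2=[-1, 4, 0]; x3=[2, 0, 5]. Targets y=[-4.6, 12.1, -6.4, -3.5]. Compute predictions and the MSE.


ŷ0 = (1.6)·(-1) + (-1.4)·(2) + (-1.3)·(0) - 0.1 = -4.5
ŷ1 = (1.6)·(5) + (-1.4)·(-5) + (-1.3)·(3) - 0.1 = 11.0
ŷ2 = (1.6)·(-1) + (-1.4)·(4) + (-1.3)·(0) - 0.1 = -7.3
ŷ3 = (1.6)·(2) + (-1.4)·(0) + (-1.3)·(5) - 0.1 = -3.4
errors² = [0.01, 1.21, 0.81, 0.01]
MSE = 2.0400/4 = 0.51

0.51


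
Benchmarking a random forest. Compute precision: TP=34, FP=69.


Precision = TP/(TP+FP)
= 34/(34+69)
= 34/103 = 33.01%

33.01%


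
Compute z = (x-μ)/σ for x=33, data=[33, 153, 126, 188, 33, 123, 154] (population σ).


μ = 115.7143, σ = 55.9635
z = (33 - 115.7143)/55.9635 = -1.478

-1.478


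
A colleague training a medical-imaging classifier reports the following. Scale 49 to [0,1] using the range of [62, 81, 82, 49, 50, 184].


min=49, max=184
(49-49)/(184-49) = 0/135 = 0.0

0.0


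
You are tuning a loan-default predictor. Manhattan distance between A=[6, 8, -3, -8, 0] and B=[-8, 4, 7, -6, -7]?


d = |6+ 8| + |8-4| + |-3-7| + |-8+ 6| + |0+ 7|
  = 14 + 4 + 10 + 2 + 7
  = 37

37


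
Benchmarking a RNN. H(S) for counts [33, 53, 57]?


Probabilities: [33/143, 53/143, 57/143] ≈ [0.2308, 0.3706, 0.3986]
H = -((33/143)·log₂(33/143) + (53/143)·log₂(53/143) + (57/143)·log₂(57/143))
  = 1.5478 bits

1.5478 bits


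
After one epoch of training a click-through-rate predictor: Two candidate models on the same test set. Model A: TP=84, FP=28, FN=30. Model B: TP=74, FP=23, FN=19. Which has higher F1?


Model A: P=84/112=0.75, R=84/114=0.7368, F1=2PR/(P+R)=2TP/(2TP+FP+FN)=168/226=0.7434
Model B: P=74/97=0.7629, R=74/93=0.7957, F1=2PR/(P+R)=2TP/(2TP+FP+FN)=148/190=0.7789
0.7434 < 0.7789 → Model B

Model B


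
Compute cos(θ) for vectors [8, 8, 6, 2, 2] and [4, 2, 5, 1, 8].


A·B = 8·4 + 8·2 + 6·5 + 2·1 + 2·8 = 96
‖A‖ = √172 = 13.1149, ‖B‖ = √110 = 10.4881
cos = 96/(√172·√110) = 96/√18920 = 0.6979

0.6979


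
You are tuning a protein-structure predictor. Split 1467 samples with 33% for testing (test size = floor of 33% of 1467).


Test = ⌊1467·33/100⌋ = 484
Train = 1467 - 484 = 983

Train: 983, Test: 484


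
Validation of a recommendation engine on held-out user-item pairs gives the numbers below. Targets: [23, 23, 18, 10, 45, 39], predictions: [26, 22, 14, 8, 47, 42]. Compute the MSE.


Squared errors: (23-26)²=9, (23-22)²=1, (18-14)²=16, (10-8)²=4, (45-47)²=4, (39-42)²=9
Sum = 43
MSE = 43/6 = 43/6

43/6


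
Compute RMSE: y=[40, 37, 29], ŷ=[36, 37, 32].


MSE = 25/3 = 8.3333
RMSE = √(25/3) = 2.8868

2.8868


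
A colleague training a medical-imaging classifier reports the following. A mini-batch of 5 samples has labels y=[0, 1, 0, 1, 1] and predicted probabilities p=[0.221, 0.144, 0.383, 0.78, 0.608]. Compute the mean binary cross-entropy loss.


L[0] = -ln(1-0.221) = -ln(0.779) = 0.2497
L[1] = -ln(0.144) = 1.9379
L[2] = -ln(1-0.383) = -ln(0.617) = 0.4829
L[3] = -ln(0.78) = 0.2485
L[4] = -ln(0.608) = 0.4976
mean = (0.2497 + 1.9379 + 0.4829 + 0.2485 + 0.4976)/5 = 0.6833

0.6833


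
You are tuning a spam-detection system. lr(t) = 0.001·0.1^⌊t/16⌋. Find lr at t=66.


n_drops = ⌊66/16⌋ = 4
lr = 0.001·0.1^4 = 0.001·0.0001 = 0.0000001

0.0000001


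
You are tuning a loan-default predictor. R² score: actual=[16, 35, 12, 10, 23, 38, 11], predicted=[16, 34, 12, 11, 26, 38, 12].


ȳ = 20.7143
SS_res = Σ(y-ŷ)² = 12
SS_tot = Σ(y-ȳ)² = 815.43
R² = 1 - SS_res/SS_tot = 1 - 0.0147 = 0.9853

0.9853


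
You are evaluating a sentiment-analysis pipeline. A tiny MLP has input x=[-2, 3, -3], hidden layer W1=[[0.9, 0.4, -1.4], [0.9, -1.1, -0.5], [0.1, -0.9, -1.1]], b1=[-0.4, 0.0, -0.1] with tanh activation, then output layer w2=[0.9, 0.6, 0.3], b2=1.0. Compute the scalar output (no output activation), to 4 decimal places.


z1[0] = (0.9)·(-2) + (0.4)·(3) + (-1.4)·(-3) - 0.4 = 3.2
z1[1] = (0.9)·(-2) + (-1.1)·(3) + (-0.5)·(-3) + 0.0 = -3.6
z1[2] = (0.1)·(-2) + (-0.9)·(3) + (-1.1)·(-3) - 0.1 = 0.3
h = tanh(z1) = [0.9967, -0.9985, 0.2913]
output = (0.9)·(0.9967) + (0.6)·(-0.9985) + (0.3)·(0.2913) + 1.0 = 1.3853

1.3853


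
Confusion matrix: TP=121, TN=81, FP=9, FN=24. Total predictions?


Total = TP + TN + FP + FN
= 121 + 81 + 9 + 24
= 235
(Predicted positive: 130, predicted negative: 105)

235


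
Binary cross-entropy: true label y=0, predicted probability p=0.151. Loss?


BCE = -[y·ln(p) + (1-y)·ln(1-p)]
= -0 - 1·ln(1-0.151)
= -ln(0.849) = 0.1637

0.1637


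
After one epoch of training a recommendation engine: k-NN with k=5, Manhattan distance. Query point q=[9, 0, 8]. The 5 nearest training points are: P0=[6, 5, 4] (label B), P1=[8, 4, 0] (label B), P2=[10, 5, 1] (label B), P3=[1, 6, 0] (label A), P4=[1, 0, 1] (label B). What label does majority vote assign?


d(q,P0) = 12  (label B)
d(q,P1) = 13  (label B)
d(q,P2) = 13  (label B)
d(q,P3) = 22  (label A)
d(q,P4) = 15  (label B)
Votes: A=1, B=4
Majority → B

B


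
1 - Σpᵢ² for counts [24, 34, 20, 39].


Probabilities: [24/117, 34/117, 20/117, 39/117] ≈ [0.2051, 0.2906, 0.1709, 0.3333]
Σpᵢ² = (576 + 1156 + 400 + 1521)/117² = 3653/13689
Gini = 1 - Σpᵢ² = 1 - 3653/13689 = 0.7331

0.7331


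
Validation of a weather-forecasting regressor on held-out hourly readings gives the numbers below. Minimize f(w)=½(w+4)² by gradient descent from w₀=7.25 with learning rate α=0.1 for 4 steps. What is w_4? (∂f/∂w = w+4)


step 1: grad = 7.25+4 = 11.25; w = 7.25 - 0.1·(11.25) = 6.125
step 2: grad = 6.125+4 = 10.125; w = 6.125 - 0.1·(10.125) = 5.1125
step 3: grad = 5.1125+4 = 9.1125; w = 5.1125 - 0.1·(9.1125) = 4.20125
step 4: grad = 4.20125+4 = 8.20125; w = 4.20125 - 0.1·(8.20125) = 3.381125

3.381125


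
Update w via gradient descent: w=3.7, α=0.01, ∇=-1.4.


w_new = w - α·∇
= 3.7 - 0.01·-1.4
= 3.7 + 0.014
= 3.714

3.714


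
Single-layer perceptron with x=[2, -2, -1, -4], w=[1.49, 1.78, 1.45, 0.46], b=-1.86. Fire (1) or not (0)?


z = (2)·(1.49) + (-2)·(1.78) + (-1)·(1.45) + (-4)·(0.46) - 1.86
  = -5.73
step(z) = 0 (z<0)

0


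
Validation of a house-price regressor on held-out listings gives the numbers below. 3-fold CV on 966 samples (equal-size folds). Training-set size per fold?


Fold size = 966/3 = 322
Training per fold = 966 - 322 = 644

644


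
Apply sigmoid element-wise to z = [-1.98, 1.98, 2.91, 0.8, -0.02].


σ(-1.98) = 1/(1+e^1.98) = 0.1213
σ(1.98) = 1/(1+e^-1.98) = 0.8787
σ(2.91) = 1/(1+e^-2.91) = 0.9483
σ(0.8) = 1/(1+e^-0.8) = 0.69
σ(-0.02) = 1/(1+e^0.02) = 0.495
result = [0.1213, 0.8787, 0.9483, 0.69, 0.495]

[0.1213, 0.8787, 0.9483, 0.69, 0.495]


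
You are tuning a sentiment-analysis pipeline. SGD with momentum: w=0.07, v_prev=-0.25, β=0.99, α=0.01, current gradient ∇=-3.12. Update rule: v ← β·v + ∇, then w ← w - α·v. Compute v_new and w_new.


v_new = 0.99·-0.25 - 3.12 = -0.2475 - 3.12 = -3.3675
w_new = 0.07 - 0.01·-3.3675 = 0.07 + 0.033675 = 0.103675

v_new=-3.3675, w_new=0.103675


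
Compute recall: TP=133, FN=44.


Recall = TP/(TP+FN)
= 133/(133+44)
= 133/177 = 75.14%

75.14%


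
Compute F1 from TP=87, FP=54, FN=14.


Precision = 87/141 = 0.617
Recall = 87/101 = 0.8614
F1 = 2·P·R/(P+R) = 2·TP/(2·TP+FP+FN) = 174/(174+54+14) = 174/242 = 0.719

0.719


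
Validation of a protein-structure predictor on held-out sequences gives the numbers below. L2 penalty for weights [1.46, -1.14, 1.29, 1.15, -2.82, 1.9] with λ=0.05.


‖w‖₂² = (1.46)² + (-1.14)² + (1.29)² + (1.15)² + (-2.82)² + (1.9)²
     = 2.1316 + 1.2996 + 1.6641 + 1.3225 + 7.9524 + 3.61
     = 17.9802
λ·‖w‖₂² = 0.05·17.9802 = 0.89901

0.89901


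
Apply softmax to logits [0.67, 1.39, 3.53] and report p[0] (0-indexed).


Exponentials: e^0.67=1.9542, e^1.39=4.0149, e^3.53=34.124
Sum = 40.0931
Softmax = [0.0487, 0.1001, 0.8511]
p[0] = 1.9542/40.0931 = 0.0487

0.0487


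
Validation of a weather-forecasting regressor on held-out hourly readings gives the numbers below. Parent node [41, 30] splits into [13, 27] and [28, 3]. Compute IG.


Parent = [41, 30], H_parent = 0.9826
H_left = 0.9097 (n=40), H_right = 0.4587 (n=31)
H_children = (40/71)·0.9097 + (31/71)·0.4587 = 0.7128
IG = 0.9826 - 0.7128 = 0.2698

0.2698


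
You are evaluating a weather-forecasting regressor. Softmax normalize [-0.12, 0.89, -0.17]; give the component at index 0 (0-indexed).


Exponentials: e^-0.12=0.8869, e^0.89=2.4351, e^-0.17=0.8437
Sum = 4.1657
Softmax = [0.2129, 0.5846, 0.2025]
p[0] = 0.8869/4.1657 = 0.2129

0.2129


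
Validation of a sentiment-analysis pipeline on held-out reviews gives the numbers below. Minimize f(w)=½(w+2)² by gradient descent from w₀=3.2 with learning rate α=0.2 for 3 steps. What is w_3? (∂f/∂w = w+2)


step 1: grad = 3.2+2 = 5.2; w = 3.2 - 0.2·(5.2) = 2.16
step 2: grad = 2.16+2 = 4.16; w = 2.16 - 0.2·(4.16) = 1.328
step 3: grad = 1.328+2 = 3.328; w = 1.328 - 0.2·(3.328) = 0.6624

0.6624


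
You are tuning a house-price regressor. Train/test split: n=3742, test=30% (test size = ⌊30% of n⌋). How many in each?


Test = ⌊3742·30/100⌋ = 1122
Train = 3742 - 1122 = 2620

Train: 2620, Test: 1122


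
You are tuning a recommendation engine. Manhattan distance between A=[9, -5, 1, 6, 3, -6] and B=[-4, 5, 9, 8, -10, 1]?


d = |9+ 4| + |-5-5| + |1-9| + |6-8| + |3+ 10| + |-6-1|
  = 13 + 10 + 8 + 2 + 13 + 7
  = 53

53


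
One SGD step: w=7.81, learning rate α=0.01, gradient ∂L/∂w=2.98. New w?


w_new = w - α·∇
= 7.81 - 0.01·2.98
= 7.81 - 0.0298
= 7.7802

7.7802


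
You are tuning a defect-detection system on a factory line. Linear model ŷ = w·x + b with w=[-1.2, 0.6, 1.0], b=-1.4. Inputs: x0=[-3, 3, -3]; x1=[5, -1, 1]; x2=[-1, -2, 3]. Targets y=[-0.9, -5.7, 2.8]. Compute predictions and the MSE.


ŷ0 = (-1.2)·(-3) + (0.6)·(3) + (1.0)·(-3) - 1.4 = 1.0
ŷ1 = (-1.2)·(5) + (0.6)·(-1) + (1.0)·(1) - 1.4 = -7.0
ŷ2 = (-1.2)·(-1) + (0.6)·(-2) + (1.0)·(3) - 1.4 = 1.6
errors² = [3.61, 1.69, 1.44]
MSE = 6.7400/3 = 2.2467

2.2467


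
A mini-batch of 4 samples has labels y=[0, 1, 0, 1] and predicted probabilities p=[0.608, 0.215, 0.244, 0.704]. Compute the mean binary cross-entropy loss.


L[0] = -ln(1-0.608) = -ln(0.392) = 0.9365
L[1] = -ln(0.215) = 1.5371
L[2] = -ln(1-0.244) = -ln(0.756) = 0.2797
L[3] = -ln(0.704) = 0.351
mean = (0.9365 + 1.5371 + 0.2797 + 0.351)/4 = 0.7761

0.7761


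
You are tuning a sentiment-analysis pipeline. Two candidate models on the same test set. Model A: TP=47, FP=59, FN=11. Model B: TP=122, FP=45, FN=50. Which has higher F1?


Model A: P=47/106=0.4434, R=47/58=0.8103, F1=2PR/(P+R)=2TP/(2TP+FP+FN)=94/164=0.5732
Model B: P=122/167=0.7305, R=122/172=0.7093, F1=2PR/(P+R)=2TP/(2TP+FP+FN)=244/339=0.7198
0.5732 < 0.7198 → Model B

Model B


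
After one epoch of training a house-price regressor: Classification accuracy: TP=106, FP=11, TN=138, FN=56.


Accuracy = (TP+TN)/(TP+TN+FP+FN)
= (106+138)/(311)
= 244/311 = 78.46%

78.46%


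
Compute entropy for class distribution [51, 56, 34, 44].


Probabilities: [51/185, 56/185, 34/185, 44/185] ≈ [0.2757, 0.3027, 0.1838, 0.2378]
H = -((51/185)·log₂(51/185) + (56/185)·log₂(56/185) + (34/185)·log₂(34/185) + (44/185)·log₂(44/185))
  = 1.9763 bits

1.9763 bits


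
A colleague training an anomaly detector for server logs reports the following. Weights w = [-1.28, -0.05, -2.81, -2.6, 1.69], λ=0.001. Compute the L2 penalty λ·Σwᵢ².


‖w‖₂² = (-1.28)² + (-0.05)² + (-2.81)² + (-2.6)² + (1.69)²
     = 1.6384 + 0.0025 + 7.8961 + 6.76 + 2.8561
     = 19.1531
λ·‖w‖₂² = 0.001·19.1531 = 0.019153

0.019153


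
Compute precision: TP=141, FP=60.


Precision = TP/(TP+FP)
= 141/(141+60)
= 141/201 = 70.15%

70.15%


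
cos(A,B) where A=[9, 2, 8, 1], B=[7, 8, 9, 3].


A·B = 9·7 + 2·8 + 8·9 + 1·3 = 154
‖A‖ = √150 = 12.2474, ‖B‖ = √203 = 14.2478
cos = 154/(√150·√203) = 154/√30450 = 0.8825

0.8825


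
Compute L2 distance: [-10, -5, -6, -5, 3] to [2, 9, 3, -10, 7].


d = √((-10-2)² + (-5-9)² + (-6-3)² + (-5+ 10)² + (3-7)²)
  = √(144 + 196 + 81 + 25 + 16)
  = √462 = 21.4942

21.4942


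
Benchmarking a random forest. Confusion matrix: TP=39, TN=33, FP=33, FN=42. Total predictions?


Total = TP + TN + FP + FN
= 39 + 33 + 33 + 42
= 147
(Predicted positive: 72, predicted negative: 75)

147


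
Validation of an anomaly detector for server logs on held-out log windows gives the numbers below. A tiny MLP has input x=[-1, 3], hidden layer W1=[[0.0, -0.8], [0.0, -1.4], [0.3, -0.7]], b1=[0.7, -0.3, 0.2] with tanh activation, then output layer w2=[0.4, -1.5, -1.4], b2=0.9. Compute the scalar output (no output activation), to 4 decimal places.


z1[0] = (0.0)·(-1) + (-0.8)·(3) + 0.7 = -1.7
z1[1] = (0.0)·(-1) + (-1.4)·(3) - 0.3 = -4.5
z1[2] = (0.3)·(-1) + (-0.7)·(3) + 0.2 = -2.2
h = tanh(z1) = [-0.9354, -0.9998, -0.9757]
output = (0.4)·(-0.9354) + (-1.5)·(-0.9998) + (-1.4)·(-0.9757) + 0.9 = 3.3915

3.3915
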